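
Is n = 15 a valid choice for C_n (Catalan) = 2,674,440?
No
C_15 = C(30,15)/(15+1) = 155,117,520/16 = 9,694,845, which does not equal 2,674,440.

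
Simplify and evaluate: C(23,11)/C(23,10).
13/11

Explanation: C(n,k+1)/C(n,k) = (n−k)/(k+1). Here (23−10)/(10+1) = 13/11 = 13/11.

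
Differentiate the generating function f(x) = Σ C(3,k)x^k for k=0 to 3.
Σ k·C(3,k)x^(k-1) for k=1 to 3

Working:
Term-by-term differentiation gives Σ k·C(3,k)x^{k-1} for k=1 to 3.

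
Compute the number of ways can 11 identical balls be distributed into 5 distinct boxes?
C(11+5-1, 5-1) = C(15, 4) = 1,365.

Answer: 1,365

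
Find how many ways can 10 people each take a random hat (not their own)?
1,334,961

Explanation: Using D(n) = (n-1)[D(n-1) + D(n-2)]:
D(10) = (10-1) × [D(9) + D(8)]
      = 9 × [133496 + 14833]
      = 9 × 148329
      = 1,334,961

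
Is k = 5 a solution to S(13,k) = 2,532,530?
No
S(13,5) = 5·S(12,5) + S(12,4) = 5·1,379,400 + 611,501 = 7,508,501, which does not equal 2,532,530.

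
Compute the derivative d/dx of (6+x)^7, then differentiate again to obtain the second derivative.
42(6+x)^5

First derivative: 7(6+x)^{6}. Second derivative: 7·6·(6+x)^{5} = 42(6+x)^{5}.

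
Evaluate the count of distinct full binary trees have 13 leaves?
208,012

Using the Catalan number formula: C_n = C(2n, n) / (n+1)
C_12 = C(24, 12) / (12+1)
     = 2704156 / 13
     = 208,012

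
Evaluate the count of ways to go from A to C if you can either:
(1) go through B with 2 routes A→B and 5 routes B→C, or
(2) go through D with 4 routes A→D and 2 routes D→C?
18
Route via B: 2×5=10. Route via D: 4×2=8. Total: 18.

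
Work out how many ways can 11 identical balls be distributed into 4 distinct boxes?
364

Solution: C(11+4-1, 4-1) = C(14, 3) = 364.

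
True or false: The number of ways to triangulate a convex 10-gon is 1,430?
True

Triangulations of a convex 10-gon are counted by the Catalan number C_8: C_8 = C(16,8)/(8+1) = 12,870/9 = 1,430.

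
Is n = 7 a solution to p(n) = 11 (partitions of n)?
Pentagonal recurrence p(n) = p(n−1) + p(n−2) − p(n−5) − p(n−7) + …: p(7) = p(6) + p(5) − p(2) − p(0) = 11 + 7 − 2 − 1 = 15, which does not equal 11.

Answer: No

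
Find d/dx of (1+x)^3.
3(1+x)^2

Working:
Using the power rule: d/dx (1+x)^3 = 3(1+x)^{2}.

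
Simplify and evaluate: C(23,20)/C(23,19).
1/5

Explanation: C(n,k+1)/C(n,k) = (n−k)/(k+1). Here (23−19)/(19+1) = 4/20 = 1/5.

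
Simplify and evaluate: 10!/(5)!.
30,240
This equals 10×9×...×6 = 30,240.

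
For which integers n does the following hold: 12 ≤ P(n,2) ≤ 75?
P(3,2)=6; P(4,2)=12; P(5,2)=20; P(6,2)=30; P(7,2)=42; P(8,2)=56; P(9,2)=72; P(10,2)=90. So valid n = 4, 5, 6, 7, 8, 9.
Final answer: 4, 5, 6, 7, 8, 9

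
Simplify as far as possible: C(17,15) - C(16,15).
120

Explanation: C(17,15) - C(16,15) = C(16,14) = 120.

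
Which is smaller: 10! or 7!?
7!

Reasoning: 10!=3,628,800, 7!=5,040. 10! > 7!.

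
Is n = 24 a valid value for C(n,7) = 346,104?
Yes

Working:
C(24,7) = 24·23·22·21·20·19·18/7! = 1,744,364,160/5,040 = 346,104, which equals 346,104.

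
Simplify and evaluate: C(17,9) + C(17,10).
43,758
By Pascal's identity: C(18,10) = 43,758.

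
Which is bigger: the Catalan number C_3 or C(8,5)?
C(8,5)

Working:
C_3 = C(6,3)/(3+1) = 20/4 = 5; C(8,5) = 56.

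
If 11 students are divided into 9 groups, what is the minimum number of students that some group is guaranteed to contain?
2

Working:
Pigeonhole: ⌈11/9⌉ = 2.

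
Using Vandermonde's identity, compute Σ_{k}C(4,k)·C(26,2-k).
435

Working:
= C(4+26,2) = C(30,2) = 435.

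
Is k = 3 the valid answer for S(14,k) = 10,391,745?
No

S(14,3) = 3·S(13,3) + S(13,2) = 3·261,625 + 4,095 = 788,970, which does not equal 10,391,745.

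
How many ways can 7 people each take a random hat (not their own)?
1,854

Solution: Using D(n) = (n-1)[D(n-1) + D(n-2)]:
D(7) = (7-1) × [D(6) + D(5)]
      = 6 × [265 + 44]
      = 6 × 309
      = 1,854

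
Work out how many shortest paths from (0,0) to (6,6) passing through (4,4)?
420

Explanation: To (4,4): C(8,4)=70. From there: C(4,2)=6. Total: 420.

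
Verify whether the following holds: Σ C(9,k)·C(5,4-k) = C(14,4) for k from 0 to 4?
True

Reasoning: Vandermonde's identity gives C(14,4) = 1,001; RHS C(14,4) = 1,001.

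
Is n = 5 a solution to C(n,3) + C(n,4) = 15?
Yes

Working:
C(5,3) + C(5,4) = 10 + 5 = 15, which equals 15.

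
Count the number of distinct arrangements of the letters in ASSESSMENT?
Word has 10 letters (A=1, S=4, E=2, M=1, N=1, T=1). Arrangements: 10!/Π(k!) = 75,600.
Final answer: 75,600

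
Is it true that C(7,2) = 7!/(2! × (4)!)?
False
The correct denominator is 2!×5!, giving C(7,2) = 21; the stated RHS is 7!/(2!×4!) = 105 ≠ 21, so the statement does not hold.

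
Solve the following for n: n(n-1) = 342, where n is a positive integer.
n² − n − 342 = 0, so n = (1 ± √(1 + 4·342))/2 = (1 ± √1,369)/2 = (1 ± 37)/2, i.e. n = 19 or n = -18. Taking the positive root, n = 19 (check: 19×18 = 342).

Answer: 19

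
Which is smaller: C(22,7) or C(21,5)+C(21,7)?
C(21,5)+C(21,7)

Reasoning: C(22,7)=170,544; C(21,5)+C(21,7)=20,349+116,280=136,629.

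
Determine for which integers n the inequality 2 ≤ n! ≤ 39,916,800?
2, 3, 4, 5, 6, 7, 8, 9, 10, 11

Working:
n! is strictly increasing; 2! = 2 and 11! = 39,916,800, so valid n = 2, 3, 4, 5, 6, 7, 8, 9, 10, 11.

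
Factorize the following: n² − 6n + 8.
(n − 2)(n − 4)

Reasoning: Seek roots whose sum is 6 and product is 8: (2, 4). So n² − 6n + 8 = (n − 2)(n − 4).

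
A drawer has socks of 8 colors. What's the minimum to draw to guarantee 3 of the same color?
Worst case: 2 of each = 16. One more: 17.
Final answer: 17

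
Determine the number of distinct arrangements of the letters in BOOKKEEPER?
151,200

Word has 10 letters (B=1, O=2, K=2, E=3, P=1, R=1). Arrangements: 10!/Π(k!) = 151,200.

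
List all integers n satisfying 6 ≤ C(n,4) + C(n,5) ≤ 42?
5, 6

Explanation: C(4,4)+C(4,5)=1; C(5,4)+C(5,5)=6; C(6,4)+C(6,5)=21; C(7,4)+C(7,5)=56. So valid n = 5, 6.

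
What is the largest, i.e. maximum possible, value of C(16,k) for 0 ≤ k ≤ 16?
12,870

Reasoning: Maximum at k = 8: C(16,8) = 12,870.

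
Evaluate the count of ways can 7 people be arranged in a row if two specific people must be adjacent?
Treat pair as unit: (7-1)! arrangements × 2 internal orders = 1,440.

Answer: 1,440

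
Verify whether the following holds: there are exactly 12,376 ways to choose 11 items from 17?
True
C(17,11) = 12,376.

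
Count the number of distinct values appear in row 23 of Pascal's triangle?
Row 23 has entries C(23,0)..C(23,23); by symmetry C(23,k)=C(23,23-k), giving 12 distinct values.
Final answer: 12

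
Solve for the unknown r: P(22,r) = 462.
P(22,r) = 22·21·…·(22−r+1), a product of r factors. Multiplying down from 22: 22 = 22; 22·21 = 462 ✓ (2 factors). So r = 2.

Answer: 2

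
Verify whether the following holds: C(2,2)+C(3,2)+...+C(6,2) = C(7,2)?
False
Hockey stick identity gives Σ = C(7,3) = 35; RHS C(7,2) = 21.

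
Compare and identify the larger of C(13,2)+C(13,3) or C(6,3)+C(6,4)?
C(13,2)+C(13,3)

First=364, Second=35.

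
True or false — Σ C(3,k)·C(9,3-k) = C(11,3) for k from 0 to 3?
False

Solution: Vandermonde's identity gives C(12,3) = 220; RHS C(11,3) = 165.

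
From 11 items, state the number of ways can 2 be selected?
55

Reasoning: C(11,2) = 11! / (2! × (11-2)!)
         = 11! / (2! × 9!)
         = 55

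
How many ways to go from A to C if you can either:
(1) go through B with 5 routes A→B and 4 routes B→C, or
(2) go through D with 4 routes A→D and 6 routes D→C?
44

Route via B: 5×4=20. Route via D: 4×6=24. Total: 44.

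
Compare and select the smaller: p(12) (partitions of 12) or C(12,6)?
Pentagonal recurrence p(n) = p(n−1) + p(n−2) − p(n−5) − p(n−7) + …: p(12) = p(11) + p(10) − p(7) − p(5) + p(0) = 56 + 42 − 15 − 7 + 1 = 77; C(12,6) = 924.

Answer: p(12)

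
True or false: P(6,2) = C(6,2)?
False
P(6,2) = 30 and C(6,2) = 15; P(n,r) = r! × C(n,r) so P > C whenever r ≥ 2.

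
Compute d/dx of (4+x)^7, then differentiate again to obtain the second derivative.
42(4+x)^5

Working:
First derivative: 7(4+x)^{6}. Second derivative: 7·6·(4+x)^{5} = 42(4+x)^{5}.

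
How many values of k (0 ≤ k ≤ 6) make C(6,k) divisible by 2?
Checking C(6,k) mod 2 for k = 0..6: divisible at k = 1, 3, 5. That's 3 values.

Answer: 3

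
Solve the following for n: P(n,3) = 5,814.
19

Reasoning: P(n,3) = n(n−1)(n−2) is increasing in n; n(n−1)(n−2) ≈ (n−1)^3 = 5,814 gives n ≈ 19.0. Check: P(17,3) = 4,080, P(18,3) = 4,896, P(19,3) = 5,814 ✓. So n = 19.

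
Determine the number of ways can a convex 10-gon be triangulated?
1,430
Using the Catalan number formula: C_n = C(2n, n) / (n+1)
C_8 = C(16, 8) / (8+1)
     = 12870 / 9
     = 1,430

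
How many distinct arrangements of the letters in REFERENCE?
7,560
Word has 9 letters (R=2, E=4, F=1, N=1, C=1). Arrangements: 9!/Π(k!) = 7,560.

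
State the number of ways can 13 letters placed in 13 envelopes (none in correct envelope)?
Using D(n) = (n-1)[D(n-1) + D(n-2)]:
D(13) = (13-1) × [D(12) + D(11)]
      = 12 × [176214841 + 14684570]
      = 12 × 190899411
      = 2,290,792,932

Answer: 2,290,792,932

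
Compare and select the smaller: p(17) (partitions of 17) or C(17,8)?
p(17)

Reasoning: Pentagonal recurrence p(n) = p(n−1) + p(n−2) − p(n−5) − p(n−7) + …: p(17) = p(16) + p(15) − p(12) − p(10) + p(5) + p(2) = 231 + 176 − 77 − 42 + 7 + 2 = 297; C(17,8) = 24,310.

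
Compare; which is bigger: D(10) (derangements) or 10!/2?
D(10) = (10-1)·[D(9) + D(8)] = 9·[133,496 + 14,833] = 1,334,961; 10!/2 = 3,628,800/2 = 1,814,400.
Final answer: 10!/2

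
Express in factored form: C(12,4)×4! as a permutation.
P(12,4)
C(12,4)×4! = [12!/(4!(8)!)]×4! = 12!/(8)! = P(12,4) = 11,880.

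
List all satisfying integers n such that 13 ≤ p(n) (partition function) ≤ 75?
7, 8, 9, 10, 11

Solution: Tabulating p(n) via p(n) = p(n−1) + p(n−2) − p(n−5) − p(n−7) + …: p(6)=11; p(7)=15; p(8)=22; p(9)=30; p(10)=42; p(11)=56; p(12)=77. So valid n = 7, 8, 9, 10, 11.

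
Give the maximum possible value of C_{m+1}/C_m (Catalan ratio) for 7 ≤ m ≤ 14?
29/8

Solution: C_{m+1}/C_m = 2(2m+1)/(m+2), which increases with m. Maximum at m = 14: 2·29/16 = 29/8.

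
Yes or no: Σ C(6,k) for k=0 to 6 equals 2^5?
Binomial theorem: Σ C(6,k) = (1+1)^6 = 2^6 = 64; RHS 2^5 = 32.

Answer: No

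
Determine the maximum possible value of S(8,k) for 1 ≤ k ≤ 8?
Row S(8,k) for k = 1..8 (via S(n,k) = k·S(n−1,k) + S(n−1,k−1)): 1, 127, 966, 1,701, 1,050, 266, 28, 1. The row is unimodal; maximum at k = 4: 1,701.
Final answer: 1,701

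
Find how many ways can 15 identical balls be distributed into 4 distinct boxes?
816
C(15+4-1, 4-1) = C(18, 3) = 816.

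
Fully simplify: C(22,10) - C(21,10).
293,930

Working:
C(22,10) - C(21,10) = C(21,9) = 293,930.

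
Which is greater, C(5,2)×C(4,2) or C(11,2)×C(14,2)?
C(5,2)×C(4,2)=60, C(11,2)×C(14,2)=5,005.
Final answer: C(11,2)×C(14,2)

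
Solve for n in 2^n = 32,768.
15
32,768 = 1,024 × 32 = 2^10 × 2^5 = 2^15, so n = 15.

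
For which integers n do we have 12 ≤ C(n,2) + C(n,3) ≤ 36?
5, 6

C(4,2)+C(4,3)=10; C(5,2)+C(5,3)=20; C(6,2)+C(6,3)=35; C(7,2)+C(7,3)=56. So valid n = 5, 6.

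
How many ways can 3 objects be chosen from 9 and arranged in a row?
P(9,3) = 9!/(9-3)! = 504.

Answer: 504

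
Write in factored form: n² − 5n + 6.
(n − 2)(n − 3)

Reasoning: Seek roots whose sum is 5 and product is 6: (2, 3). So n² − 5n + 6 = (n − 2)(n − 3).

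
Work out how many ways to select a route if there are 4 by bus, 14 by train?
18

Explanation: By the addition principle: 4 + 14 = 18.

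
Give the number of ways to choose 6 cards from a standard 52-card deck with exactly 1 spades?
7,484,841

Solution: 13 spades and 39 non-spades: C(13,1) × C(39,5) = 13 × 575757 = 7,484,841.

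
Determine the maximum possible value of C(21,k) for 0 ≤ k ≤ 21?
Maximum at k = 10 or k = 11: C(21,10) = 352,716.
Final answer: 352,716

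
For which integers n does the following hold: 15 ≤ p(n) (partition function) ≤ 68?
7, 8, 9, 10, 11

Explanation: Tabulating p(n) via p(n) = p(n−1) + p(n−2) − p(n−5) − p(n−7) + …: p(6)=11; p(7)=15; p(8)=22; p(9)=30; p(10)=42; p(11)=56; p(12)=77. So valid n = 7, 8, 9, 10, 11.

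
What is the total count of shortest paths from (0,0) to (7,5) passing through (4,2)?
300

Solution: To (4,2): C(6,4)=15. From there: C(6,3)=20. Total: 300.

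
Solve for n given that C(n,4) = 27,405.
30

Reasoning: C(n,4) = n(n−1)(n−2)(n−3)/4! is increasing in n, and n(n−1)(n−2)(n−3) = 4!·27,405 = 657,720 ≈ (n−1.5)^4 gives n ≈ 30.0. Check: C(28,4) = 20,475, C(29,4) = 23,751, C(30,4) = 27,405 ✓. So n = 30.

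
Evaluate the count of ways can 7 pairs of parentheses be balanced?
Using the Catalan number formula: C_n = C(2n, n) / (n+1)
C_7 = C(14, 7) / (7+1)
     = 3432 / 8
     = 429
Final answer: 429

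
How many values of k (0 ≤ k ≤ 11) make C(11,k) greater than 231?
4

Working:
Row 11 is unimodal and symmetric about k=11/2. C(11,3)=165 ≤ 231; C(11,4)=330 > 231; by symmetry C(11,k) > 231 for k = 4..7. That's 7 - 4 + 1 = 4 values.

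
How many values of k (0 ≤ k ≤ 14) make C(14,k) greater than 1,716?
5

Reasoning: Row 14 is unimodal and symmetric about k=14/2. C(14,4)=1,001 ≤ 1,716; C(14,5)=2,002 > 1,716; by symmetry C(14,k) > 1,716 for k = 5..9. That's 9 - 5 + 1 = 5 values.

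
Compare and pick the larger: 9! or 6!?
9!

9!=362,880, 6!=720. 9! > 6!.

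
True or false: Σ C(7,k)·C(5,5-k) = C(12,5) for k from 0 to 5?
Vandermonde's identity gives C(12,5) = 792; RHS C(12,5) = 792.

Answer: True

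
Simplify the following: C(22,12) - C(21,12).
352,716
C(22,12) - C(21,12) = C(21,11) = 352,716.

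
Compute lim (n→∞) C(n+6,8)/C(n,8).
1

Reasoning: Both numerator and denominator grow as n^8/8! for large n, so the ratio → 1.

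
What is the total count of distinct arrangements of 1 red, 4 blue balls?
Multinomial: 5!/(1! × 4!) = 5.

Answer: 5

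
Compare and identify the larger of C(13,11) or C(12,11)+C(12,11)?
C(13,11)

Reasoning: C(13,11)=78; C(12,11)+C(12,11)=12+12=24.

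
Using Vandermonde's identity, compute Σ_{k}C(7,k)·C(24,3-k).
= C(7+24,3) = C(31,3) = 4,495.
Final answer: 4,495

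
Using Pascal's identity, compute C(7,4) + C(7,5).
56

Explanation: C(7,4) + C(7,5) = C(8,5) = 56.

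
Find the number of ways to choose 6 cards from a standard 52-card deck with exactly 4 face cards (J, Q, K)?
12 face cards and 40 non-face cards: C(12,4) × C(40,2) = 495 × 780 = 386,100.
Final answer: 386,100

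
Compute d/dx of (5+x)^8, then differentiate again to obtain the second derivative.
56(5+x)^6

Reasoning: First derivative: 8(5+x)^{7}. Second derivative: 8·7·(5+x)^{6} = 56(5+x)^{6}.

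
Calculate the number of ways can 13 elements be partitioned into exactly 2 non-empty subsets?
This equals S(13,2), the Stirling number of the 2nd kind.
Using the Stirling recurrence: S(n,k) = k·S(n-1,k) + S(n-1,k-1)
S(13,2) = 2·S(12,2) + S(12,1)
         = 2·2047 + 1
         = 4094 + 1
         = 4,095

Answer: 4,095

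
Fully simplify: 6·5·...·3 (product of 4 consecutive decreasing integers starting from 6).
360

Reasoning: This is P(6,4) = 6!/(2)! = 360.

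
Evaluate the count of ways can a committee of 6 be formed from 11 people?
462

C(11,6) = 11! / (6! × (11-6)!)
         = 11! / (6! × 5!)
         = 462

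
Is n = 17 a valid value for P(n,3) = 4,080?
P(17,3) = 17·16·15 = 4,080, which equals 4,080.

Answer: Yes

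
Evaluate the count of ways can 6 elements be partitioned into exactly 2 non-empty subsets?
31

Working:
This equals S(6,2), the Stirling number of the 2nd kind.
Using the Stirling recurrence: S(n,k) = k·S(n-1,k) + S(n-1,k-1)
S(6,2) = 2·S(5,2) + S(5,1)
         = 2·15 + 1
         = 30 + 1
         = 31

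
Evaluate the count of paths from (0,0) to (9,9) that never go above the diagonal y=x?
4,862

Solution: Counted by the Catalan number C_9: C_9 = C(18,9)/(9+1) = 48,620/10 = 4,862.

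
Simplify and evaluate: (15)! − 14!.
(15)! − 14! = (15)·14! − 14! = (15−1)·14! = 14·14! = 1,220,496,076,800.

Answer: 1,220,496,076,800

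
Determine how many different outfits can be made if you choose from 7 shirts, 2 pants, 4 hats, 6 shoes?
336

Working:
By the multiplication principle: 7 × 2 × 4 × 6 = 336.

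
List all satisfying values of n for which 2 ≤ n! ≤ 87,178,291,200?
2, 3, 4, 5, 6, 7, 8, 9, 10, 11, 12, 13, 14

n! is strictly increasing; 2! = 2 and 14! = 87,178,291,200, so valid n = 2, 3, 4, 5, 6, 7, 8, 9, 10, 11, 12, 13, 14.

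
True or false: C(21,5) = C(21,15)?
False

Reasoning: C(21,5) = 20,349 but C(21,15) = 54,264; symmetry gives C(21,5) = C(21,16), not C(21,15).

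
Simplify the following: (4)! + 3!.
30

Solution: (4)! + 3! = (4)·3! + 3! = (4+1)·3! = 5·3! = 30.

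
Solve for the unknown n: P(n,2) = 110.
11

P(n,2) = n(n−1) is increasing in n; n(n−1) ≈ (n−0.5)^2 = 110 gives n ≈ 11.0. Check: P(9,2) = 72, P(10,2) = 90, P(11,2) = 110 ✓. So n = 11.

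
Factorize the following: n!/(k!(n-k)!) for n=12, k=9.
This is the binomial coefficient C(12,9) = 220.
Final answer: C(12,9) = 220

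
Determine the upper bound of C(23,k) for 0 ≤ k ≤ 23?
1,352,078

Working:
Maximum at k = 11 or k = 12: C(23,11) = 1,352,078.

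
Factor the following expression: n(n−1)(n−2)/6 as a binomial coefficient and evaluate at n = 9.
n(n−1)(n−2)/6 = n!/(3!(n−3)!) = C(n,3). At n = 9: C(9,3) = 84.

Answer: C(n,3); C(9,3) = 84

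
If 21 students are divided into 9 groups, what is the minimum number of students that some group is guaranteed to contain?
3
Pigeonhole: ⌈21/9⌉ = 3.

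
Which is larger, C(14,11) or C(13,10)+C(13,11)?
Equal

By Pascal's identity: C(14,11) = C(13,10)+C(13,11) = 364. Equal.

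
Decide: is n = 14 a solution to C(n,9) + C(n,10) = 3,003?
Yes

Solution: C(14,9) + C(14,10) = 2,002 + 1,001 = 3,003, which equals 3,003.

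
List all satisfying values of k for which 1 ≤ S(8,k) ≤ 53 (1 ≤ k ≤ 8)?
S(8,1)=1; S(8,2)=127; S(8,3)=966; S(8,4)=1,701; S(8,5)=1,050; S(8,6)=266; S(8,7)=28; S(8,8)=1. So valid k = 1, 7, 8.

Answer: 1, 7, 8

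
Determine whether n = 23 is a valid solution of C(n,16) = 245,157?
Yes

Reasoning: C(23,16) = 23·22·21·20·19·18·17·16·15·14·13·12·11·10·9·8/16! = 5,129,368,400,572,416,000/20,922,789,888,000 = 245,157, which equals 245,157.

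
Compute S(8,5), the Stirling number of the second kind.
1,050

Reasoning: Using the Stirling recurrence: S(n,k) = k·S(n-1,k) + S(n-1,k-1)
S(8,5) = 5·S(7,5) + S(7,4)
         = 5·140 + 350
         = 700 + 350
         = 1,050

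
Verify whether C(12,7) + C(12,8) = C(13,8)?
Pascal's identity: LHS = 792 + 495 = 1,287; RHS = C(13,8) = 1,287. Both sides agree, so the statement holds.
Final answer: True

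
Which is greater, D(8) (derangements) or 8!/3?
D(8) = (8-1)·[D(7) + D(6)] = 7·[1,854 + 265] = 14,833; 8!/3 = 40,320/3 = 13,440.
Final answer: D(8)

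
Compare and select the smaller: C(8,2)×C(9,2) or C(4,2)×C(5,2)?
C(4,2)×C(5,2)
C(8,2)×C(9,2)=1,008, C(4,2)×C(5,2)=60.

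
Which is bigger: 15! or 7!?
15!

Reasoning: 15!=1,307,674,368,000, 7!=5,040. 15! > 7!.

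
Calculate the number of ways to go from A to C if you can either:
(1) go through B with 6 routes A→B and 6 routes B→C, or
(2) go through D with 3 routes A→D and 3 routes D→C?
45

Working:
Route via B: 6×6=36. Route via D: 3×3=9. Total: 45.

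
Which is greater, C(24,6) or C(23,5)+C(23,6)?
Equal

Reasoning: By Pascal's identity: C(24,6) = C(23,5)+C(23,6) = 134,596. Equal.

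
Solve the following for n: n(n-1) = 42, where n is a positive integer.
7

Explanation: n² − n − 42 = 0, so n = (1 ± √(1 + 4·42))/2 = (1 ± √169)/2 = (1 ± 13)/2, i.e. n = 7 or n = -6. Taking the positive root, n = 7 (check: 7×6 = 42).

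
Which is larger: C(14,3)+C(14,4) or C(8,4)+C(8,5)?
C(14,3)+C(14,4)

Explanation: First=1,365, Second=126.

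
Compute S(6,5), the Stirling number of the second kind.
15

Solution: Using the Stirling recurrence: S(n,k) = k·S(n-1,k) + S(n-1,k-1)
S(6,5) = 5·S(5,5) + S(5,4)
         = 5·1 + 10
         = 5 + 10
         = 15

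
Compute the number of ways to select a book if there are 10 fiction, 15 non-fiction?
25
By the addition principle: 10 + 15 = 25.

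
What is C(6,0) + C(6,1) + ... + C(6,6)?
64

Reasoning: Sum of binomial coefficients = 2^6 = 64.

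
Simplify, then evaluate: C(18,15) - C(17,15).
680
C(18,15) - C(17,15) = C(17,14) = 680.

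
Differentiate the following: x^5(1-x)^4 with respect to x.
Product rule: 5x^{4}(1-x)^{4} + x^5·(-4)(1-x)^{3}.

Answer: 5x^4(1-x)^4 - 4x^5(1-x)^3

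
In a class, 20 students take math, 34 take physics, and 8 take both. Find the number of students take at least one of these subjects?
46

Solution: |A∪B| = |A|+|B|-|A∩B| = 20+34-8 = 46.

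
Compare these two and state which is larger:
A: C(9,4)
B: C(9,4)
Equal

Explanation: A=C(9,4)=126, B=C(9,4)=126.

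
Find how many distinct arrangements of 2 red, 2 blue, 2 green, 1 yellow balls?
Multinomial: 7!/(2! × 2! × 2! × 1!) = 630.
Final answer: 630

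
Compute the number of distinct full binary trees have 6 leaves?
42

Using the Catalan number formula: C_n = C(2n, n) / (n+1)
C_5 = C(10, 5) / (5+1)
     = 252 / 6
     = 42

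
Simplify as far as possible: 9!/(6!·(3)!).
84

Explanation: This is C(9,6) = 84.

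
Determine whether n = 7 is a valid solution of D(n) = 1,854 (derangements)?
Yes

Reasoning: D(7) = (7-1)·[D(6) + D(5)] = 6·[265 + 44] = 1,854, which equals 1,854.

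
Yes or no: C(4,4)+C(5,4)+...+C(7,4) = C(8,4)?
No
Hockey stick identity gives Σ = C(8,5) = 56; RHS C(8,4) = 70.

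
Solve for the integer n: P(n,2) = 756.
28

Working:
P(n,2) = n(n−1) is increasing in n; n(n−1) ≈ (n−0.5)^2 = 756 gives n ≈ 28.0. Check: P(26,2) = 650, P(27,2) = 702, P(28,2) = 756 ✓. So n = 28.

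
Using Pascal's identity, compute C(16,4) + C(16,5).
6,188

Working:
C(16,4) + C(16,5) = C(17,5) = 6,188.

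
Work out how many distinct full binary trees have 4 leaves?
5

Using the Catalan number formula: C_n = C(2n, n) / (n+1)
C_3 = C(6, 3) / (3+1)
     = 20 / 4
     = 5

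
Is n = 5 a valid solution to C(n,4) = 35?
No
C(5,4) = 5·4·3·2/4! = 120/24 = 5, which does not equal 35.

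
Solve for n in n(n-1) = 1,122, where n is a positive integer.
34

Solution: n² − n − 1,122 = 0, so n = (1 ± √(1 + 4·1,122))/2 = (1 ± √4,489)/2 = (1 ± 67)/2, i.e. n = 34 or n = -33. Taking the positive root, n = 34 (check: 34×33 = 1,122).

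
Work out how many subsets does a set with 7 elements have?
Each element can be included or excluded: 2^7 = 128.
Final answer: 128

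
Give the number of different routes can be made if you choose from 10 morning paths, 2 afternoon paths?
By the multiplication principle: 10 × 2 = 20.

Answer: 20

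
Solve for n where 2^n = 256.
8

Working:
2^8 = 256, so n = 8.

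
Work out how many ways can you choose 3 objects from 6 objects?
20

Working:
C(6,3) = 6! / (3! × (6-3)!)
         = 6! / (3! × 3!)
         = 20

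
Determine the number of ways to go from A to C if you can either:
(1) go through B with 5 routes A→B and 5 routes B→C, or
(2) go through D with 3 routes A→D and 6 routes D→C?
43

Route via B: 5×5=25. Route via D: 3×6=18. Total: 43.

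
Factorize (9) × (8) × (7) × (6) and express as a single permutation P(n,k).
P(9,4) = 9!/(5)!

Working:
Product of 4 consecutive descending integers starting at 9: P(9,4) = 9!/5! = 3,024.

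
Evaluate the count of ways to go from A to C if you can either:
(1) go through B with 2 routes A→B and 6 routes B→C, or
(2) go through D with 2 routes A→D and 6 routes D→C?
24

Reasoning: Route via B: 2×6=12. Route via D: 2×6=12. Total: 24.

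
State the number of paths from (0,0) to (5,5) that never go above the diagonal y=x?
42

Explanation: Counted by the Catalan number C_5: C_5 = C(10,5)/(5+1) = 252/6 = 42.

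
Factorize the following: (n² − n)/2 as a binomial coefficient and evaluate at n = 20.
C(n,2); C(20,2) = 190

Working:
(n² − n)/2 = n(n−1)/2 = C(n,2). At n = 20: C(20,2) = 190.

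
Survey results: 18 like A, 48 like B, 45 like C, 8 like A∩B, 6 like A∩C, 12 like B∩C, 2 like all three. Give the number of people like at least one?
87

Solution: |A∪B∪C| = 18+48+45-8-6-12+2 = 87.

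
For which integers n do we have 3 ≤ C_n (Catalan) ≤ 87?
C_2=2; C_3=5; C_4=14; C_5=42; C_6=132. So valid n = 3, 4, 5.
Final answer: 3, 4, 5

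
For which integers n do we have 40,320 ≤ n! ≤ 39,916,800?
8, 9, 10, 11

n! is strictly increasing; 8! = 40,320 and 11! = 39,916,800, so valid n = 8, 9, 10, 11.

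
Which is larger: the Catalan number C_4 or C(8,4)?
C(8,4)

Reasoning: C_4 = C(8,4)/(4+1) = 70/5 = 14; C(8,4) = 70.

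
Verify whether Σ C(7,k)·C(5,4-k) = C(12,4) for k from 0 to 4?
True

Reasoning: Vandermonde's identity gives C(12,4) = 495; RHS C(12,4) = 495.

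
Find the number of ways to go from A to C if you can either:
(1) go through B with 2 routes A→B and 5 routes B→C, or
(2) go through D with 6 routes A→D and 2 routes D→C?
22

Explanation: Route via B: 2×5=10. Route via D: 6×2=12. Total: 22.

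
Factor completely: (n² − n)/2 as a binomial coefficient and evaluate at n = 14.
C(n,2); C(14,2) = 91

Explanation: (n² − n)/2 = n(n−1)/2 = C(n,2). At n = 14: C(14,2) = 91.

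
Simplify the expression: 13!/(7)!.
1,235,520

Reasoning: This equals 13×12×...×8 = 1,235,520.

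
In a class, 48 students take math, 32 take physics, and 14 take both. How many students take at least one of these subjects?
|A∪B| = |A|+|B|-|A∩B| = 48+32-14 = 66.
Final answer: 66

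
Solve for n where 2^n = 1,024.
2^10 = 1,024, so n = 10.

Answer: 10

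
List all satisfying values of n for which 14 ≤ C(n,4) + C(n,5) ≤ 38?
6

Explanation: C(5,4)+C(5,5)=6; C(6,4)+C(6,5)=21; C(7,4)+C(7,5)=56. So valid n = 6.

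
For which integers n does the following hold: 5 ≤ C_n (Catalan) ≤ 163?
C_2=2; C_3=5; C_4=14; C_5=42; C_6=132; C_7=429. So valid n = 3, 4, 5, 6.
Final answer: 3, 4, 5, 6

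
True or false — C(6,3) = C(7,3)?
False

Working:
LHS = C(6,3) = 20; RHS = C(7,3) = 35. 20 ≠ 35, so the statement does not hold.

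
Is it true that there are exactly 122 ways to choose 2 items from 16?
False
C(16,2) = 120 ≠ 122.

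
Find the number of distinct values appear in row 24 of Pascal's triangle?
13

Solution: Row 24 has entries C(24,0)..C(24,24); by symmetry C(24,k)=C(24,24-k), giving 13 distinct values.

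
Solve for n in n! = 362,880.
9

n! is strictly increasing. 7! = 5,040, 8! = 40,320, 9! = 362,880 ✓. So n = 9.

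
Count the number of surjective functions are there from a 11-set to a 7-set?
322,494,480
Onto functions = 7! × S(11,7)
First compute S(11,7) via recurrence:
Using the Stirling recurrence: S(n,k) = k·S(n-1,k) + S(n-1,k-1)
S(11,7) = 7·S(10,7) + S(10,6)
         = 7·5880 + 22827
         = 41160 + 22827
         = 63,987
Then: 5040 × 63987 = 322,494,480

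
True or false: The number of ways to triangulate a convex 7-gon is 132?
False
Triangulations of a convex 7-gon are counted by the Catalan number C_5: C_5 = C(10,5)/(5+1) = 252/6 = 42.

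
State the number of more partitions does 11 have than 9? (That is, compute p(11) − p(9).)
Pentagonal recurrence p(n) = p(n−1) + p(n−2) − p(n−5) − p(n−7) + …: p(11) = p(10) + p(9) − p(6) − p(4) = 42 + 30 − 11 − 5 = 56.
p(9) = p(8) + p(7) − p(4) − p(2) = 22 + 15 − 5 − 2 = 30.
Difference = 56 − 30 = 26.
Final answer: 26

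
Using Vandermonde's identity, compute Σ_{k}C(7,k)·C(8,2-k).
105
= C(7+8,2) = C(15,2) = 105.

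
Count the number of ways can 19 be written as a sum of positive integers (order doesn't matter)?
490

Pentagonal recurrence p(n) = p(n−1) + p(n−2) − p(n−5) − p(n−7) + …: p(19) = p(18) + p(17) − p(14) − p(12) + p(7) + p(4) = 385 + 297 − 135 − 77 + 15 + 5 = 490.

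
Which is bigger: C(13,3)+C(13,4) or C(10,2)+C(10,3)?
C(13,3)+C(13,4)

Working:
First=1,001, Second=165.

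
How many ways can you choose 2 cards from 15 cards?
C(15,2) = 15! / (2! × (15-2)!)
         = 15! / (2! × 13!)
         = 105

Answer: 105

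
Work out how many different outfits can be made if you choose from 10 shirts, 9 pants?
By the multiplication principle: 10 × 9 = 90.
Final answer: 90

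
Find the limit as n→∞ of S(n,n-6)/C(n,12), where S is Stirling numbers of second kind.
10395

Solution: The leading term of S(n,n-6) as a polynomial in n is (11)!!·C(n,12), so the ratio → (11)!! = 10395.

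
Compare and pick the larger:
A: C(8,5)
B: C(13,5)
B

Solution: A=C(8,5)=56, B=C(13,5)=1,287.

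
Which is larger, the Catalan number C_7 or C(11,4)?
C_7

Solution: C_7 = C(14,7)/(7+1) = 3,432/8 = 429; C(11,4) = 330.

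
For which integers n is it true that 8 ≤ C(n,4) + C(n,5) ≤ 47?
6
C(5,4)+C(5,5)=6; C(6,4)+C(6,5)=21; C(7,4)+C(7,5)=56. So valid n = 6.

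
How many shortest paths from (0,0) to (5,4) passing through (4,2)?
To (4,2): C(6,4)=15. From there: C(3,1)=3. Total: 45.

Answer: 45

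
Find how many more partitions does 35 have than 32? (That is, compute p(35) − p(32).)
6,534

Reasoning: Pentagonal recurrence p(n) = p(n−1) + p(n−2) − p(n−5) − p(n−7) + …: p(35) = p(34) + p(33) − p(30) − p(28) + p(23) + p(20) − p(13) − p(9) + p(0) = 12,310 + 10,143 − 5,604 − 3,718 + 1,255 + 627 − 101 − 30 + 1 = 14,883.
p(32) = p(31) + p(30) − p(27) − p(25) + p(20) + p(17) − p(10) − p(6) = 6,842 + 5,604 − 3,010 − 1,958 + 627 + 297 − 42 − 11 = 8,349.
Difference = 14,883 − 8,349 = 6,534.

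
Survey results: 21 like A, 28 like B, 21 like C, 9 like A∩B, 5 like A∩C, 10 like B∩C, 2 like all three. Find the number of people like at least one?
48

Explanation: |A∪B∪C| = 21+28+21-9-5-10+2 = 48.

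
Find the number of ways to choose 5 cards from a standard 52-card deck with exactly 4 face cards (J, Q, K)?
19,800

Reasoning: 12 face cards and 40 non-face cards: C(12,4) × C(40,1) = 495 × 40 = 19,800.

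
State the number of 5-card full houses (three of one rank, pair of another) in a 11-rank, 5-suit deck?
11,000

Solution: Triple rank: 11. Triple suits: C(5,3)=10. Pair rank: 10. Pair suits: C(5,2)=10. Total: 11,000.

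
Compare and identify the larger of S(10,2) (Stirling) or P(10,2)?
S(10,2)
S(10,2) = 2·S(9,2) + S(9,1) = 2·255 + 1 = 511; P(10,2) = 90.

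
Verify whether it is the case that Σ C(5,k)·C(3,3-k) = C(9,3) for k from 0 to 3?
False

Explanation: Vandermonde's identity gives C(8,3) = 56; RHS C(9,3) = 84.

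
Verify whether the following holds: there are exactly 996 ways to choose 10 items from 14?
False

Explanation: C(14,10) = 1,001 ≠ 996.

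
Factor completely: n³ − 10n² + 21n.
n(n − 3)(n − 7)
n³ − 10n² + 21n = n(n² − 10n + 21) = n(n − 3)(n − 7).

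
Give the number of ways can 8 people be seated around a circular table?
Circular arrangements: (8-1)! = 5,040.
Final answer: 5,040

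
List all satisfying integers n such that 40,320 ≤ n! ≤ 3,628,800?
8, 9, 10

Solution: n! is strictly increasing; 8! = 40,320 and 10! = 3,628,800, so valid n = 8, 9, 10.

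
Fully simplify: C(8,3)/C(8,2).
2
C(n,k+1)/C(n,k) = (n−k)/(k+1). Here (8−2)/(2+1) = 6/3 = 2.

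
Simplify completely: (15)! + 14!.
1,394,852,659,200

Working:
(15)! + 14! = (15)·14! + 14! = (15+1)·14! = 16·14! = 1,394,852,659,200.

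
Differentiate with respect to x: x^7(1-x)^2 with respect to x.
7x^6(1-x)^2 - 2x^7(1-x)^1

Working:
Product rule: 7x^{6}(1-x)^{2} + x^7·(-2)(1-x)^{1}.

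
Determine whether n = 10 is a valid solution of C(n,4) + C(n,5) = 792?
No

C(10,4) + C(10,5) = 210 + 252 = 462, which does not equal 792.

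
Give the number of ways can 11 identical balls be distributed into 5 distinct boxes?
1,365
C(11+5-1, 5-1) = C(15, 4) = 1,365.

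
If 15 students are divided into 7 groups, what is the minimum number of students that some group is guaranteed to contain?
Pigeonhole: ⌈15/7⌉ = 3.

Answer: 3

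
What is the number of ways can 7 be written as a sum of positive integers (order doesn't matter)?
15

Pentagonal recurrence p(n) = p(n−1) + p(n−2) − p(n−5) − p(n−7) + …: p(7) = p(6) + p(5) − p(2) − p(0) = 11 + 7 − 2 − 1 = 15.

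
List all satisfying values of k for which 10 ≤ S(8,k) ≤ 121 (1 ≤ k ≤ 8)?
7

Explanation: S(8,1)=1; S(8,2)=127; S(8,3)=966; S(8,4)=1,701; S(8,5)=1,050; S(8,6)=266; S(8,7)=28; S(8,8)=1. So valid k = 7.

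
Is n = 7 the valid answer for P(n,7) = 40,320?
No

Explanation: P(7,7) = 7·6·5·4·3·2·1 = 5,040, which does not equal 40,320.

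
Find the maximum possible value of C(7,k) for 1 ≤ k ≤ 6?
35

C(7,k) is maximised at the centre of the row: C(7,3) = 35.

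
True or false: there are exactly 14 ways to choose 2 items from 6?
False

Solution: C(6,2) = 15 ≠ 14.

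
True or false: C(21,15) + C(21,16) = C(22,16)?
Pascal's identity C(n,k) + C(n,k+1) = C(n+1,k+1): 54,264 + 20,349 = 74,613 = C(22,16).

Answer: True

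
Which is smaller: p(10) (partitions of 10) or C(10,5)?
p(10)
Pentagonal recurrence p(n) = p(n−1) + p(n−2) − p(n−5) − p(n−7) + …: p(10) = p(9) + p(8) − p(5) − p(3) = 30 + 22 − 7 − 3 = 42; C(10,5) = 252.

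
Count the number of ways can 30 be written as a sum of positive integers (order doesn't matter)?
5,604

Solution: Pentagonal recurrence p(n) = p(n−1) + p(n−2) − p(n−5) − p(n−7) + …: p(30) = p(29) + p(28) − p(25) − p(23) + p(18) + p(15) − p(8) − p(4) = 4,565 + 3,718 − 1,958 − 1,255 + 385 + 176 − 22 − 5 = 5,604.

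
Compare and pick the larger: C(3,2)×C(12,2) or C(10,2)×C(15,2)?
C(10,2)×C(15,2)

Working:
C(3,2)×C(12,2)=198, C(10,2)×C(15,2)=4,725.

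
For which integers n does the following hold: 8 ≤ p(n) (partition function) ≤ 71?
6, 7, 8, 9, 10, 11

Tabulating p(n) via p(n) = p(n−1) + p(n−2) − p(n−5) − p(n−7) + …: p(5)=7; p(6)=11; p(7)=15; p(8)=22; p(9)=30; p(10)=42; p(11)=56; p(12)=77. So valid n = 6, 7, 8, 9, 10, 11.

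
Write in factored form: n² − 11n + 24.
(n − 3)(n − 8)

Seek roots whose sum is 11 and product is 24: (3, 8). So n² − 11n + 24 = (n − 3)(n − 8).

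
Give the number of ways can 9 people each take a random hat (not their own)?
133,496

Solution: Using D(n) = (n-1)[D(n-1) + D(n-2)]:
D(9) = (9-1) × [D(8) + D(7)]
      = 8 × [14833 + 1854]
      = 8 × 16687
      = 133,496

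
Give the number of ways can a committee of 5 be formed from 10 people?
C(10,5) = 10! / (5! × (10-5)!)
         = 10! / (5! × 5!)
         = 252
Final answer: 252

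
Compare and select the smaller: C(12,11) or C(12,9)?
C(12,11)

Reasoning: C(12,11)=12, C(12,9)=220.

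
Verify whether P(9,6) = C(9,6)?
False

Working:
P(9,6) = 60,480 but C(9,6) = 84; they differ by a factor of 6! = 720, so the statement does not hold.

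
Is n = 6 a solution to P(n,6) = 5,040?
No

Reasoning: P(6,6) = 6·5·4·3·2·1 = 720, which does not equal 5,040.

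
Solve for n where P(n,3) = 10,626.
23

Working:
P(n,3) = n(n−1)(n−2) is increasing in n; n(n−1)(n−2) ≈ (n−1)^3 = 10,626 gives n ≈ 23.0. Check: P(21,3) = 7,980, P(22,3) = 9,240, P(23,3) = 10,626 ✓. So n = 23.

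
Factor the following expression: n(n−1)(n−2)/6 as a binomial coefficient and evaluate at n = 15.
C(n,3); C(15,3) = 455

Working:
n(n−1)(n−2)/6 = n!/(3!(n−3)!) = C(n,3). At n = 15: C(15,3) = 455.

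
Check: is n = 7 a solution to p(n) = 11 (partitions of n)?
Pentagonal recurrence p(n) = p(n−1) + p(n−2) − p(n−5) − p(n−7) + …: p(7) = p(6) + p(5) − p(2) − p(0) = 11 + 7 − 2 − 1 = 15, which does not equal 11.
Final answer: No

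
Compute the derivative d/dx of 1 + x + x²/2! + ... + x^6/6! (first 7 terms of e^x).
Differentiating term by term gives the first 6 terms of e^x.

Answer: 1 + x + x²/2! + ... + x^5/5!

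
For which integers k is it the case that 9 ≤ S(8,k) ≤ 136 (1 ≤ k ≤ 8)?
2, 7

Reasoning: S(8,1)=1; S(8,2)=127; S(8,3)=966; S(8,4)=1,701; S(8,5)=1,050; S(8,6)=266; S(8,7)=28; S(8,8)=1. So valid k = 2, 7.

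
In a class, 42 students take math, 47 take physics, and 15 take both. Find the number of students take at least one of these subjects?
|A∪B| = |A|+|B|-|A∩B| = 42+47-15 = 74.
Final answer: 74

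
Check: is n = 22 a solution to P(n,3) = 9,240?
Yes

Solution: P(22,3) = 22·21·20 = 9,240, which equals 9,240.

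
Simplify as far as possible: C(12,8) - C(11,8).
330
C(12,8) - C(11,8) = C(11,7) = 330.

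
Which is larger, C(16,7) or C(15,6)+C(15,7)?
By Pascal's identity: C(16,7) = C(15,6)+C(15,7) = 11,440. Equal.

Answer: Equal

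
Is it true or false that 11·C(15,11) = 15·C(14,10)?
True

Solution: Absorption identity k·C(n,k) = n·C(n-1,k-1). LHS = 11·1365 = 15,015; RHS = 15·1001 = 15,015.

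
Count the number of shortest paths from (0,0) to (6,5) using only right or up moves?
462

Working:
Choose 6 rights from 11 moves: C(11,6) = 462.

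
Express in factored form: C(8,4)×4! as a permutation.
P(8,4)

Reasoning: C(8,4)×4! = [8!/(4!(4)!)]×4! = 8!/(4)! = P(8,4) = 1,680.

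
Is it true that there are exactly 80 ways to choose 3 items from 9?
C(9,3) = 84 ≠ 80.

Answer: False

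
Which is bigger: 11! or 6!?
11!
11!=39,916,800, 6!=720. 11! > 6!.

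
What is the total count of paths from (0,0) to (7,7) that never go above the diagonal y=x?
429

Reasoning: Counted by the Catalan number C_7: C_7 = C(14,7)/(7+1) = 3,432/8 = 429.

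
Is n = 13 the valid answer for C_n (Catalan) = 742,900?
Yes

Reasoning: C_13 = C(26,13)/(13+1) = 10,400,600/14 = 742,900, which equals 742,900.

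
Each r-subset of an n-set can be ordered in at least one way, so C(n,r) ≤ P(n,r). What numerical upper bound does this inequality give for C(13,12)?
P(13,12) = 13·12·11·10·9·8·7·6·5·4·3·2 = 6,227,020,800, so C(13,12) ≤ 6,227,020,800. (The bound is loose by a factor of 12! = 479,001,600: C(13,12) = 6,227,020,800/479,001,600 = 13.)
Final answer: 6,227,020,800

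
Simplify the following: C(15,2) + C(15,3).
560
By Pascal's identity: C(16,3) = 560.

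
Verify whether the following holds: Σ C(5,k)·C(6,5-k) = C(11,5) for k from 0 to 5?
True

Working:
Vandermonde's identity gives C(11,5) = 462; RHS C(11,5) = 462.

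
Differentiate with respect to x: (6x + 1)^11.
66(6x + 1)^10

Reasoning: Chain rule: 11(6x+1)^{10} × 6 = 66(6x+1)^{10}.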